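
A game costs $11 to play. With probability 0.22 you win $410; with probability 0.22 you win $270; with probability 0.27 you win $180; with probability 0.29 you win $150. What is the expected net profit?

230.7

E[payout] = 410·0.22 + 270·0.22 + 180·0.27 + 150·0.29
 = 90.2 + 59.4 + 48.6 + 43.5
 = 241.7
Net = 241.7 - 11 = 230.7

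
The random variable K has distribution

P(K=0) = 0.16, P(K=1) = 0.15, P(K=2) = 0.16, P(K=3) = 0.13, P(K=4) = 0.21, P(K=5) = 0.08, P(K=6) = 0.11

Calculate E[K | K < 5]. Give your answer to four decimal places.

P(K < 5) = 0.16 + 0.15 + 0.16 + 0.13 + 0.21 = 0.81.
E[K | K < 5] = [0·0.16 + 1·0.15 + 2·0.16 + 3·0.13 + 4·0.21] / 0.81
 = 1.7 / 0.81
 = 170/81

2.0988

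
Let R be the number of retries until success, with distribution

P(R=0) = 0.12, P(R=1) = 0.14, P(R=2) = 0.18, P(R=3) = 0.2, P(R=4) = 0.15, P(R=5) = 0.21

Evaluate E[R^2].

10.31

E[R^2] = Σ r^2·P(R=r)
 = 0·0.12 + 1·0.14 + 4·0.18 + 9·0.2 + 16·0.15 + 25·0.21
 = 0 + 0.14 + 0.72 + 1.8 + 2.4 + 5.25
 = 10.31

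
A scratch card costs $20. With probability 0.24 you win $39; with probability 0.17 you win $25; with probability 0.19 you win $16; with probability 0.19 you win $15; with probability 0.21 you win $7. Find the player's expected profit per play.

E[payout] = 39·0.24 + 25·0.17 + 16·0.19 + 15·0.19 + 7·0.21
 = 9.36 + 4.25 + 3.04 + 2.85 + 1.47
 = 20.97
Net = 20.97 - 20 = 0.97

0.97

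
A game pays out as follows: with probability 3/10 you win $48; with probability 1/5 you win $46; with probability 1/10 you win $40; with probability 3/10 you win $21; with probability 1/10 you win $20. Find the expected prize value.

35.9

E[payout] = 48·3/10 + 46·1/5 + 40·1/10 + 21·3/10 + 20·1/10
 = 72/5 + 46/5 + 4 + 63/10 + 2
 = 359/10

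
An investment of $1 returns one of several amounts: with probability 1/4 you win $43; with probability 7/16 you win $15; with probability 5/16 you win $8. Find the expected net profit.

18.8125

E[payout] = 43·1/4 + 15·7/16 + 8·5/16
 = 43/4 + 105/16 + 5/2
 = 317/16
Net = 317/16 - 1 = 301/16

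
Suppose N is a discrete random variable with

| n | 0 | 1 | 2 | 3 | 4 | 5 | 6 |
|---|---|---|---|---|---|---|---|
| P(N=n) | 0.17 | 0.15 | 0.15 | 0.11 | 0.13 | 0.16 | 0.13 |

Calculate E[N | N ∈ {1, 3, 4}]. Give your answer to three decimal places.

2.564

P(N ∈ {1, 3, 4}) = 0.15 + 0.11 + 0.13 = 0.39.
E[N | N ∈ {1, 3, 4}] = [1·0.15 + 3·0.11 + 4·0.13] / 0.39
 = 1 / 0.39
 = 100/39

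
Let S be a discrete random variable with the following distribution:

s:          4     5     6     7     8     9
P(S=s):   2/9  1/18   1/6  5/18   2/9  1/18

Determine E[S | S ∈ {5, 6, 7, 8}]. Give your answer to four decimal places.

6.9231

P(S ∈ {5, 6, 7, 8}) = 1/18 + 1/6 + 5/18 + 2/9 = 13/18.
E[S | S ∈ {5, 6, 7, 8}] = [5·1/18 + 6·1/6 + 7·5/18 + 8·2/9] / (13/18)
 = 5 / (13/18)
 = 90/13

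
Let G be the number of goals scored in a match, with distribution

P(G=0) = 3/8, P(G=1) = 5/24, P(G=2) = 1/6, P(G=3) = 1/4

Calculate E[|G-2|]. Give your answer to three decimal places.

E[|G-2|] = Σ |g-2|·P(G=g)
 = 2·3/8 + 1·5/24 + 0·1/6 + 1·1/4
 = 3/4 + 5/24 + 0 + 1/4
 = 29/24

1.208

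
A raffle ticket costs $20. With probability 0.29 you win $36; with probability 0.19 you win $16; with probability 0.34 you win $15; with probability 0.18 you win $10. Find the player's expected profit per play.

E[payout] = 36·0.29 + 16·0.19 + 15·0.34 + 10·0.18
 = 10.44 + 3.04 + 5.1 + 1.8
 = 20.38
Net = 20.38 - 20 = 0.38

0.38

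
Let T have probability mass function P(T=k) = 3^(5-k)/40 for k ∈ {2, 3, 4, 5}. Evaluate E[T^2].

6.55

E[T^2] = Σ t^2·P(T=t)
 = 4·27/40 + 9·9/40 + 16·3/40 + 25·1/40
 = 27/10 + 81/40 + 6/5 + 5/8
 = 131/20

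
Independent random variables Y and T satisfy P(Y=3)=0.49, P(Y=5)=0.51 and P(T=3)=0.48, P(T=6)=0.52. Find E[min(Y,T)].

3.5304

E[min(Y,T)] = Σ_y Σ_t min(y,t) · P(Y=y)P(T=t)
 = 3·0.2352 + 3·0.2548 + 3·0.2448 + 5·0.2652
 = 0.7056 + 0.7644 + 0.7344 + 1.326
 = 3.5304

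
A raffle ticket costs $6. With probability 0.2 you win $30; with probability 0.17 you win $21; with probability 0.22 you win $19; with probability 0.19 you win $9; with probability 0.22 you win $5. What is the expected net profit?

10.56

E[payout] = 30·0.2 + 21·0.17 + 19·0.22 + 9·0.19 + 5·0.22
 = 6 + 3.57 + 4.18 + 1.71 + 1.1
 = 16.56
Net = 16.56 - 6 = 10.56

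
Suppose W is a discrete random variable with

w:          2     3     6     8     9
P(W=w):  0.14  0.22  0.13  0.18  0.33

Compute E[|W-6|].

2.57

E[|W-6|] = Σ |w-6|·P(W=w)
 = 4·0.14 + 3·0.22 + 0·0.13 + 2·0.18 + 3·0.33
 = 0.56 + 0.66 + 0 + 0.36 + 0.99
 = 2.57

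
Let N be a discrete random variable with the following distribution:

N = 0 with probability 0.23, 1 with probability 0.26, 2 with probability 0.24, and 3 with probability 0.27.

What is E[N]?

E[N] = Σ n·P(N=n)
 = 0·0.23 + 1·0.26 + 2·0.24 + 3·0.27
 = 0 + 0.26 + 0.48 + 0.81
 = 1.55

1.55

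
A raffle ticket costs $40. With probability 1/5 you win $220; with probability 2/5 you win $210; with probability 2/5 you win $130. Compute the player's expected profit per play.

140

E[payout] = 220·1/5 + 210·2/5 + 130·2/5
 = 44 + 84 + 52
 = 180
Net = 180 - 40 = 140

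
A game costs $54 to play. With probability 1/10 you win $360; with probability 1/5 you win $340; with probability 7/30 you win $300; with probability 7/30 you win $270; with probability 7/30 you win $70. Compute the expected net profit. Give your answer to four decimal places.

E[payout] = 360·1/10 + 340·1/5 + 300·7/30 + 270·7/30 + 70·7/30
 = 36 + 68 + 70 + 63 + 49/3
 = 760/3
Net = 760/3 - 54 = 598/3

199.3333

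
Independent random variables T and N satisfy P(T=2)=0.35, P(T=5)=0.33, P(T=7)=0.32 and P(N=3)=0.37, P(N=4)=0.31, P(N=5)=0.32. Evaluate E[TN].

E[TN] = Σ_t Σ_n tn · P(T=t)P(N=n)
 = 6·0.1295 + 8·0.1085 + 10·0.112 + 15·0.1221 + 20·0.1023 + 25·0.1056 + 21·0.1184 + 28·0.0992 + 35·0.1024
 = 0.777 + 0.868 + 1.12 + 1.8315 + 2.046 + 2.64 + 2.4864 + 2.7776 + 3.584
 = 18.1305

18.1305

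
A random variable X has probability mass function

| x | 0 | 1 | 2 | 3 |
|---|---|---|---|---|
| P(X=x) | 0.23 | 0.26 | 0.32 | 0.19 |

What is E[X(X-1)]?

1.78

E[X(X-1)] = Σ x(x-1)·P(X=x)
 = 0·0.23 + 0·0.26 + 2·0.32 + 6·0.19
 = 0 + 0 + 0.64 + 1.14
 = 1.78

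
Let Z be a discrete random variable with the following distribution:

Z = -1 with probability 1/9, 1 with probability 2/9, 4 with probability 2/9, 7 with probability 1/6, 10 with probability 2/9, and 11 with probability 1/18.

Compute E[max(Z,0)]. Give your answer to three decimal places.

E[max(Z,0)] = Σ max(z,0)·P(Z=z)
 = 0·1/9 + 1·2/9 + 4·2/9 + 7·1/6 + 10·2/9 + 11·1/18
 = 0 + 2/9 + 8/9 + 7/6 + 20/9 + 11/18
 = 46/9

5.111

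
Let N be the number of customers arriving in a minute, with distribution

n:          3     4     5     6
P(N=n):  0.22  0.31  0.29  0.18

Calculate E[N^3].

E[N^3] = Σ n^3·P(N=n)
 = 27·0.22 + 64·0.31 + 125·0.29 + 216·0.18
 = 5.94 + 19.84 + 36.25 + 38.88
 = 100.91

100.91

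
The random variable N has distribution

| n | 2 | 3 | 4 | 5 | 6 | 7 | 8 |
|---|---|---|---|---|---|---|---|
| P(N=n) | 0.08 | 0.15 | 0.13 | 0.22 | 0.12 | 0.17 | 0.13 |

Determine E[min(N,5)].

E[min(N,5)] = Σ min(n,5)·P(N=n)
 = 2·0.08 + 3·0.15 + 4·0.13 + 5·0.22 + 5·0.12 + 5·0.17 + 5·0.13
 = 0.16 + 0.45 + 0.52 + 1.1 + 0.6 + 0.85 + 0.65
 = 4.33

4.33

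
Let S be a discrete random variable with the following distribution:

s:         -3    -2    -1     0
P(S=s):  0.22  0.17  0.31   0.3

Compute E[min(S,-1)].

E[min(S,-1)] = Σ min(s,-1)·P(S=s)
 = (-3)·0.22 + (-2)·0.17 + (-1)·0.31 + (-1)·0.3
 = (-0.66) + (-0.34) + (-0.31) + (-0.3)
 = -1.61

-1.61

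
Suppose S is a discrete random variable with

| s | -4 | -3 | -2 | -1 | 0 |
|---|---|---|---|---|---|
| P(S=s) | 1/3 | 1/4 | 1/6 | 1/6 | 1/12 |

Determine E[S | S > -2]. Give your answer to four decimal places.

-0.6667

P(S > -2) = 1/6 + 1/12 = 1/4.
E[S | S > -2] = [(-1)·1/6 + 0·1/12] / (1/4)
 = -1/6 / (1/4)
 = -2/3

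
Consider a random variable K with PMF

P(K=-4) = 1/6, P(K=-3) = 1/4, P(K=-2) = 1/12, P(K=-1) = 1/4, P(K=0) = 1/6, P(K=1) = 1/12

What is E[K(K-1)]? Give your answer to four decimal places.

7.3333

E[K(K-1)] = Σ k(k-1)·P(K=k)
 = 20·1/6 + 12·1/4 + 6·1/12 + 2·1/4 + 0·1/6 + 0·1/12
 = 10/3 + 3 + 1/2 + 1/2 + 0 + 0
 = 22/3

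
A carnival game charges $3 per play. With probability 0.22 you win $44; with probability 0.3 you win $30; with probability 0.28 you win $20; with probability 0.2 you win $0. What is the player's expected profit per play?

E[payout] = 44·0.22 + 30·0.3 + 20·0.28 + 0·0.2
 = 9.68 + 9 + 5.6 + 0
 = 24.28
Net = 24.28 - 3 = 21.28

21.28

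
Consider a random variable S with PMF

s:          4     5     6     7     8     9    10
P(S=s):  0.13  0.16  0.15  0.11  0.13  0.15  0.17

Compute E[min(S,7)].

6.14

E[min(S,7)] = Σ min(s,7)·P(S=s)
 = 4·0.13 + 5·0.16 + 6·0.15 + 7·0.11 + 7·0.13 + 7·0.15 + 7·0.17
 = 0.52 + 0.8 + 0.9 + 0.77 + 0.91 + 1.05 + 1.19
 = 6.14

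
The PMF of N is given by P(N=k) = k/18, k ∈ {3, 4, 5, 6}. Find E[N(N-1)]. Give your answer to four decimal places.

19.2222

E[N(N-1)] = Σ n(n-1)·P(N=n)
 = 6·1/6 + 12·2/9 + 20·5/18 + 30·1/3
 = 1 + 8/3 + 50/9 + 10
 = 173/9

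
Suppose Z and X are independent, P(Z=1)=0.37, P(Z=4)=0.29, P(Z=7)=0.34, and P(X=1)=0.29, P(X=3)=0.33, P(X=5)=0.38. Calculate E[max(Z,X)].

4.8268

E[max(Z,X)] = Σ_z Σ_x max(z,x) · P(Z=z)P(X=x)
 = 1·0.1073 + 3·0.1221 + 5·0.1406 + 4·0.0841 + 4·0.0957 + 5·0.1102 + 7·0.0986 + 7·0.1122 + 7·0.1292
 = 0.1073 + 0.3663 + 0.703 + 0.3364 + 0.3828 + 0.551 + 0.6902 + 0.7854 + 0.9044
 = 4.8268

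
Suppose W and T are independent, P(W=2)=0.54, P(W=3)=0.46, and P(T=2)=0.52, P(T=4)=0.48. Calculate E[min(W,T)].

E[min(W,T)] = Σ_w Σ_t min(w,t) · P(W=w)P(T=t)
 = 2·0.2808 + 2·0.2592 + 2·0.2392 + 3·0.2208
 = 0.5616 + 0.5184 + 0.4784 + 0.6624
 = 2.2208

2.2208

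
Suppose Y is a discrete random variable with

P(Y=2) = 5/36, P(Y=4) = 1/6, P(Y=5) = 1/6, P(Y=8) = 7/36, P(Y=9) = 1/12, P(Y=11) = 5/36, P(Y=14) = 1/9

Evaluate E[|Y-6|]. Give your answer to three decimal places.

3.278

E[|Y-6|] = Σ |y-6|·P(Y=y)
 = 4·5/36 + 2·1/6 + 1·1/6 + 2·7/36 + 3·1/12 + 5·5/36 + 8·1/9
 = 5/9 + 1/3 + 1/6 + 7/18 + 1/4 + 25/36 + 8/9
 = 59/18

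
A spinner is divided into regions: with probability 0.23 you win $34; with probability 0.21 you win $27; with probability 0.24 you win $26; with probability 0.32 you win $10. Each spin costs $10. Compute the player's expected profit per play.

E[payout] = 34·0.23 + 27·0.21 + 26·0.24 + 10·0.32
 = 7.82 + 5.67 + 6.24 + 3.2
 = 22.93
Net = 22.93 - 10 = 12.93

12.93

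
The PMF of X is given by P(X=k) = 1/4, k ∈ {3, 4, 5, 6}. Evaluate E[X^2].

21.5

E[X^2] = Σ x^2·P(X=x)
 = 9·1/4 + 16·1/4 + 25·1/4 + 36·1/4
 = 9/4 + 4 + 25/4 + 9
 = 43/2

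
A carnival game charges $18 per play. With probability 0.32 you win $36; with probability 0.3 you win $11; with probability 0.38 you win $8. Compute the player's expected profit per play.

E[payout] = 36·0.32 + 11·0.3 + 8·0.38
 = 11.52 + 3.3 + 3.04
 = 17.86
Net = 17.86 - 18 = -0.14

-0.14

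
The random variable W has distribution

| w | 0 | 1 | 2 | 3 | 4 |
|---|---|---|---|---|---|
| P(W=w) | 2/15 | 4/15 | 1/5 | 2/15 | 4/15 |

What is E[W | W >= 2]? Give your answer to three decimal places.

P(W >= 2) = 1/5 + 2/15 + 4/15 = 3/5.
E[W | W >= 2] = [2·1/5 + 3·2/15 + 4·4/15] / (3/5)
 = 28/15 / (3/5)
 = 28/9

3.111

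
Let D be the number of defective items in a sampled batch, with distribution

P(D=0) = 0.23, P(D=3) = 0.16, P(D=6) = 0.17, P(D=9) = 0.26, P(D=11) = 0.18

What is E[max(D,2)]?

E[max(D,2)] = Σ max(d,2)·P(D=d)
 = 2·0.23 + 3·0.16 + 6·0.17 + 9·0.26 + 11·0.18
 = 0.46 + 0.48 + 1.02 + 2.34 + 1.98
 = 6.28

6.28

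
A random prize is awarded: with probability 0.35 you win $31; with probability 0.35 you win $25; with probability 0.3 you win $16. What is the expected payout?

24.4

E[payout] = 31·0.35 + 25·0.35 + 16·0.3
 = 10.85 + 8.75 + 4.8
 = 24.4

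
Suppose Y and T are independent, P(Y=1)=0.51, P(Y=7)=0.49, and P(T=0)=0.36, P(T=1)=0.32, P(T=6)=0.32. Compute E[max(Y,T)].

E[max(Y,T)] = Σ_y Σ_t max(y,t) · P(Y=y)P(T=t)
 = 1·0.1836 + 1·0.1632 + 6·0.1632 + 7·0.1764 + 7·0.1568 + 7·0.1568
 = 0.1836 + 0.1632 + 0.9792 + 1.2348 + 1.0976 + 1.0976
 = 4.756

4.756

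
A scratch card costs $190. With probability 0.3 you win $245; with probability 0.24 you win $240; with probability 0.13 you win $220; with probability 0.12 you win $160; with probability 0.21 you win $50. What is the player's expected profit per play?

-0.6

E[payout] = 245·0.3 + 240·0.24 + 220·0.13 + 160·0.12 + 50·0.21
 = 73.5 + 57.6 + 28.6 + 19.2 + 10.5
 = 189.4
Net = 189.4 - 190 = -0.6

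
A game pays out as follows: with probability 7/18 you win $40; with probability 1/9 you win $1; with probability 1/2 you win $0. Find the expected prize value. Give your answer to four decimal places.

15.6667

E[payout] = 40·7/18 + 1·1/9 + 0·1/2
 = 140/9 + 1/9 + 0
 = 47/3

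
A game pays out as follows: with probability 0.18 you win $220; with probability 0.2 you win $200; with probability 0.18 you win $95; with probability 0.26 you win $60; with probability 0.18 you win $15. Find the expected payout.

E[payout] = 220·0.18 + 200·0.2 + 95·0.18 + 60·0.26 + 15·0.18
 = 39.6 + 40 + 17.1 + 15.6 + 2.7
 = 115

115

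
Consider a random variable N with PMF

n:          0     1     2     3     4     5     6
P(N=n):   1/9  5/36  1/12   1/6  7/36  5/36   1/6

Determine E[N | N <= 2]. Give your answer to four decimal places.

0.9167

P(N <= 2) = 1/9 + 5/36 + 1/12 = 1/3.
E[N | N <= 2] = [0·1/9 + 1·5/36 + 2·1/12] / (1/3)
 = 11/36 / (1/3)
 = 11/12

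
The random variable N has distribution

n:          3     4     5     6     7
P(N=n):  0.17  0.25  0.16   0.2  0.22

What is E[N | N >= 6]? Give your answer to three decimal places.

6.524

P(N >= 6) = 0.2 + 0.22 = 0.42.
E[N | N >= 6] = [6·0.2 + 7·0.22] / 0.42
 = 2.74 / 0.42
 = 137/21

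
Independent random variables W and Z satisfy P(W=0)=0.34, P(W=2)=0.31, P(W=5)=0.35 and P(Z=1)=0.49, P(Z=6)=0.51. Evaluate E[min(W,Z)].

E[min(W,Z)] = Σ_w Σ_z min(w,z) · P(W=w)P(Z=z)
 = 0·0.1666 + 0·0.1734 + 1·0.1519 + 2·0.1581 + 1·0.1715 + 5·0.1785
 = 0 + 0 + 0.1519 + 0.3162 + 0.1715 + 0.8925
 = 1.5321

1.5321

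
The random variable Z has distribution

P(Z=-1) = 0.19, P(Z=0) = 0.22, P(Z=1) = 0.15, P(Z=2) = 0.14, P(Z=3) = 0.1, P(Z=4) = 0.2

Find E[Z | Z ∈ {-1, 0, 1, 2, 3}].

0.675

P(Z ∈ {-1, 0, 1, 2, 3}) = 0.19 + 0.22 + 0.15 + 0.14 + 0.1 = 0.8.
E[Z | Z ∈ {-1, 0, 1, 2, 3}] = [(-1)·0.19 + 0·0.22 + 1·0.15 + 2·0.14 + 3·0.1] / 0.8
 = 0.54 / 0.8
 = 27/40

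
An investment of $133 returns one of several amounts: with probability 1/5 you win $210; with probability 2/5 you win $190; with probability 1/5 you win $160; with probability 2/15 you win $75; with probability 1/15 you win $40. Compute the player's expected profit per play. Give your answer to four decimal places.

29.6667

E[payout] = 210·1/5 + 190·2/5 + 160·1/5 + 75·2/15 + 40·1/15
 = 42 + 76 + 32 + 10 + 8/3
 = 488/3
Net = 488/3 - 133 = 89/3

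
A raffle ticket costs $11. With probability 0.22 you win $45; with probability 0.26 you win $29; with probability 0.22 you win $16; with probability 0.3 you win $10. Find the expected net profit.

E[payout] = 45·0.22 + 29·0.26 + 16·0.22 + 10·0.3
 = 9.9 + 7.54 + 3.52 + 3
 = 23.96
Net = 23.96 - 11 = 12.96

12.96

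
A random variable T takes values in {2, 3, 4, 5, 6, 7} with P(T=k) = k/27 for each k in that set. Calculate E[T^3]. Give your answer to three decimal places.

173.148

E[T^3] = Σ t^3·P(T=t)
 = 8·2/27 + 27·1/9 + 64·4/27 + 125·5/27 + 216·2/9 + 343·7/27
 = 16/27 + 3 + 256/27 + 625/27 + 48 + 2401/27
 = 4675/27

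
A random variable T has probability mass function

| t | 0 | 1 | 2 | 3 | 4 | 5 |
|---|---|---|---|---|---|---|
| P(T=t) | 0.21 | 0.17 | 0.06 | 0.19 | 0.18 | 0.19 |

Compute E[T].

2.53

E[T] = Σ t·P(T=t)
 = 0·0.21 + 1·0.17 + 2·0.06 + 3·0.19 + 4·0.18 + 5·0.19
 = 0 + 0.17 + 0.12 + 0.57 + 0.72 + 0.95
 = 2.53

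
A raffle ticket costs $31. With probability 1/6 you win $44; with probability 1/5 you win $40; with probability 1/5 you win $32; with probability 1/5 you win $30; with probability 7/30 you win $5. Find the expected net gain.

E[payout] = 44·1/6 + 40·1/5 + 32·1/5 + 30·1/5 + 5·7/30
 = 22/3 + 8 + 32/5 + 6 + 7/6
 = 289/10
Net = 289/10 - 31 = -21/10

-2.1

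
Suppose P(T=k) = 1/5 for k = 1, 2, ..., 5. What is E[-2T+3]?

E[-2T+3] = Σ (-2t+3)·P(T=t)
 = 1·1/5 + (-1)·1/5 + (-3)·1/5 + (-5)·1/5 + (-7)·1/5
 = 1/5 + (-1/5) + (-3/5) + (-1) + (-7/5)
 = -3

-3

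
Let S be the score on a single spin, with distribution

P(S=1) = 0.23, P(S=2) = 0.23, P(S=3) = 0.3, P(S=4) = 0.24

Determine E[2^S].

E[2^S] = Σ 2^s·P(S=s)
 = 2·0.23 + 4·0.23 + 8·0.3 + 16·0.24
 = 0.46 + 0.92 + 2.4 + 3.84
 = 7.62

7.62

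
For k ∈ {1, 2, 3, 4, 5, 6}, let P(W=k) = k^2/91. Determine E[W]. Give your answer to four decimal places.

E[W] = Σ w·P(W=w)
 = 1·1/91 + 2·4/91 + 3·9/91 + 4·16/91 + 5·25/91 + 6·36/91
 = 1/91 + 8/91 + 27/91 + 64/91 + 125/91 + 216/91
 = 63/13

4.8462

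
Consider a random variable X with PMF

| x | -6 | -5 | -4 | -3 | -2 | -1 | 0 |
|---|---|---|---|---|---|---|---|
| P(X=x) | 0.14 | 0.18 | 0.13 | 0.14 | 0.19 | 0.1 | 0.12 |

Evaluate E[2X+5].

-1.32

E[2X+5] = Σ (2x+5)·P(X=x)
 = (-7)·0.14 + (-5)·0.18 + (-3)·0.13 + (-1)·0.14 + 1·0.19 + 3·0.1 + 5·0.12
 = (-0.98) + (-0.9) + (-0.39) + (-0.14) + 0.19 + 0.3 + 0.6
 = -1.32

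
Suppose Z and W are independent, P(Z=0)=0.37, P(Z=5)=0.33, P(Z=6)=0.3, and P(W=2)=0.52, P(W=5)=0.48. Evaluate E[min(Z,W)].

2.1672

E[min(Z,W)] = Σ_z Σ_w min(z,w) · P(Z=z)P(W=w)
 = 0·0.1924 + 0·0.1776 + 2·0.1716 + 5·0.1584 + 2·0.156 + 5·0.144
 = 0 + 0 + 0.3432 + 0.792 + 0.312 + 0.72
 = 2.1672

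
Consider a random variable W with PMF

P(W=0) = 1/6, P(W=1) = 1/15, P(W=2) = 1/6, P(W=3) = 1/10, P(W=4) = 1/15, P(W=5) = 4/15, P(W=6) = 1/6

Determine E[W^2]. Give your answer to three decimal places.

15.367

E[W^2] = Σ w^2·P(W=w)
 = 0·1/6 + 1·1/15 + 4·1/6 + 9·1/10 + 16·1/15 + 25·4/15 + 36·1/6
 = 0 + 1/15 + 2/3 + 9/10 + 16/15 + 20/3 + 6
 = 461/30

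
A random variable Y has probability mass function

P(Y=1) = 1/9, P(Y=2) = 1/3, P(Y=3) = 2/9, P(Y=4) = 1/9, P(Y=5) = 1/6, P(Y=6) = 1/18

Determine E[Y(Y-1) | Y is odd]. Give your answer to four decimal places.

P(Y is odd) = 1/9 + 2/9 + 1/6 = 1/2.
E[Y(Y-1) | Y is odd] = [0·1/9 + 6·2/9 + 20·1/6] / (1/2)
 = 14/3 / (1/2)
 = 28/3

9.3333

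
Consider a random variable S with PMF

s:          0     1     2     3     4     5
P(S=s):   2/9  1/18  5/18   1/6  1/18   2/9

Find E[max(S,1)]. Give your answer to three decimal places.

2.667

E[max(S,1)] = Σ max(s,1)·P(S=s)
 = 1·2/9 + 1·1/18 + 2·5/18 + 3·1/6 + 4·1/18 + 5·2/9
 = 2/9 + 1/18 + 5/9 + 1/2 + 2/9 + 10/9
 = 8/3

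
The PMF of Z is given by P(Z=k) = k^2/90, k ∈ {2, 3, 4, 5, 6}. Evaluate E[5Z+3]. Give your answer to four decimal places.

E[5Z+3] = Σ (5z+3)·P(Z=z)
 = 13·2/45 + 18·1/10 + 23·8/45 + 28·5/18 + 33·2/5
 = 26/45 + 9/5 + 184/45 + 70/9 + 66/5
 = 247/9

27.4444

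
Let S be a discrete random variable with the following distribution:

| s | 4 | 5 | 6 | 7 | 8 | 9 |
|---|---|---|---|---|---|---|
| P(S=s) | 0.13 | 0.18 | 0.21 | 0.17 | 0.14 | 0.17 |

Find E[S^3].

E[S^3] = Σ s^3·P(S=s)
 = 64·0.13 + 125·0.18 + 216·0.21 + 343·0.17 + 512·0.14 + 729·0.17
 = 8.32 + 22.5 + 45.36 + 58.31 + 71.68 + 123.93
 = 330.1

330.1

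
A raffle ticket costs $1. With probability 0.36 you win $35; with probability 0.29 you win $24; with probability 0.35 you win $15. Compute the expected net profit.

E[payout] = 35·0.36 + 24·0.29 + 15·0.35
 = 12.6 + 6.96 + 5.25
 = 24.81
Net = 24.81 - 1 = 23.81

23.81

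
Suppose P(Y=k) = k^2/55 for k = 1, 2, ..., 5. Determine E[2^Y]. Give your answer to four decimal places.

20.8364

E[2^Y] = Σ 2^y·P(Y=y)
 = 2·1/55 + 4·4/55 + 8·9/55 + 16·16/55 + 32·5/11
 = 2/55 + 16/55 + 72/55 + 256/55 + 160/11
 = 1146/55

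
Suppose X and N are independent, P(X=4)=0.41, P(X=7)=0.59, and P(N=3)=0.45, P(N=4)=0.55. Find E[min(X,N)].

3.55

E[min(X,N)] = Σ_x Σ_n min(x,n) · P(X=x)P(N=n)
 = 3·0.1845 + 4·0.2255 + 3·0.2655 + 4·0.3245
 = 0.5535 + 0.902 + 0.7965 + 1.298
 = 3.55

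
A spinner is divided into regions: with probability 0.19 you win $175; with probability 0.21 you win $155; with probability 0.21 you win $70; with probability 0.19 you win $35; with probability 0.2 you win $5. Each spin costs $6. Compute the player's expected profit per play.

82.15

E[payout] = 175·0.19 + 155·0.21 + 70·0.21 + 35·0.19 + 5·0.2
 = 33.25 + 32.55 + 14.7 + 6.65 + 1
 = 88.15
Net = 88.15 - 6 = 82.15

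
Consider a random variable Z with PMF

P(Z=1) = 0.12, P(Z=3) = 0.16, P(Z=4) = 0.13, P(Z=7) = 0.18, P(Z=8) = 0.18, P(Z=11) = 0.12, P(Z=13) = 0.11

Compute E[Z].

E[Z] = Σ z·P(Z=z)
 = 1·0.12 + 3·0.16 + 4·0.13 + 7·0.18 + 8·0.18 + 11·0.12 + 13·0.11
 = 0.12 + 0.48 + 0.52 + 1.26 + 1.44 + 1.32 + 1.43
 = 6.57

6.57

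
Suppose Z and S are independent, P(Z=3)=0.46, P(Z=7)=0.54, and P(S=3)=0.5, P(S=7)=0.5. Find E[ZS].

25.8

E[ZS] = Σ_z Σ_s zs · P(Z=z)P(S=s)
 = 9·0.23 + 21·0.23 + 21·0.27 + 49·0.27
 = 2.07 + 4.83 + 5.67 + 13.23
 = 25.8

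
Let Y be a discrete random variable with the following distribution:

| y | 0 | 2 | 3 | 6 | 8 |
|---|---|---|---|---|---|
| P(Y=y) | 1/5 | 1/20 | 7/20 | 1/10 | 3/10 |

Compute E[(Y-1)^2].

E[(Y-1)^2] = Σ (y-1)^2·P(Y=y)
 = 1·1/5 + 1·1/20 + 4·7/20 + 25·1/10 + 49·3/10
 = 1/5 + 1/20 + 7/5 + 5/2 + 147/10
 = 377/20

18.85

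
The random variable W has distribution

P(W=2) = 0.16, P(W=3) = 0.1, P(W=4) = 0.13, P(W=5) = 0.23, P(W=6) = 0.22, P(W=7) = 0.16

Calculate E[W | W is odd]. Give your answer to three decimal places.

P(W is odd) = 0.1 + 0.23 + 0.16 = 0.49.
E[W | W is odd] = [3·0.1 + 5·0.23 + 7·0.16] / 0.49
 = 2.57 / 0.49
 = 257/49

5.245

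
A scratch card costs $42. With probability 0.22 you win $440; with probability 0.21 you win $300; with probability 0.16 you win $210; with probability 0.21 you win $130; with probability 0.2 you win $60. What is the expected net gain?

E[payout] = 440·0.22 + 300·0.21 + 210·0.16 + 130·0.21 + 60·0.2
 = 96.8 + 63 + 33.6 + 27.3 + 12
 = 232.7
Net = 232.7 - 42 = 190.7

190.7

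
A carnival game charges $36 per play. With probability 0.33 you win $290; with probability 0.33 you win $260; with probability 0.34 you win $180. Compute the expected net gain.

206.7

E[payout] = 290·0.33 + 260·0.33 + 180·0.34
 = 95.7 + 85.8 + 61.2
 = 242.7
Net = 242.7 - 36 = 206.7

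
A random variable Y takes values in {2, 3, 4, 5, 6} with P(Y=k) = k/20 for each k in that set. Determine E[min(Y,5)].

E[min(Y,5)] = Σ min(y,5)·P(Y=y)
 = 2·1/10 + 3·3/20 + 4·1/5 + 5·1/4 + 5·3/10
 = 1/5 + 9/20 + 4/5 + 5/4 + 3/2
 = 21/5

4.2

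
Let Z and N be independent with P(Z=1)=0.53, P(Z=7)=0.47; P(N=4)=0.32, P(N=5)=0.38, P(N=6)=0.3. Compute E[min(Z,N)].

E[min(Z,N)] = Σ_z Σ_n min(z,n) · P(Z=z)P(N=n)
 = 1·0.1696 + 1·0.2014 + 1·0.159 + 4·0.1504 + 5·0.1786 + 6·0.141
 = 0.1696 + 0.2014 + 0.159 + 0.6016 + 0.893 + 0.846
 = 2.8706

2.8706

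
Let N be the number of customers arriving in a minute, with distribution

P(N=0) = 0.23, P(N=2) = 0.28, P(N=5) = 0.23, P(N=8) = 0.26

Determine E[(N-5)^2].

E[(N-5)^2] = Σ (n-5)^2·P(N=n)
 = 25·0.23 + 9·0.28 + 0·0.23 + 9·0.26
 = 5.75 + 2.52 + 0 + 2.34
 = 10.61

10.61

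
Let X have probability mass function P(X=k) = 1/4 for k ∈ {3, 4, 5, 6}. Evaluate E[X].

E[X] = Σ x·P(X=x)
 = 3·1/4 + 4·1/4 + 5·1/4 + 6·1/4
 = 3/4 + 1 + 5/4 + 3/2
 = 9/2

4.5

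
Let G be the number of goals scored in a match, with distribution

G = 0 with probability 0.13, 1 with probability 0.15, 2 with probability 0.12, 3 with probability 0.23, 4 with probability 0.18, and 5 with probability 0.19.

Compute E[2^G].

E[2^G] = Σ 2^g·P(G=g)
 = 1·0.13 + 2·0.15 + 4·0.12 + 8·0.23 + 16·0.18 + 32·0.19
 = 0.13 + 0.3 + 0.48 + 1.84 + 2.88 + 6.08
 = 11.71

11.71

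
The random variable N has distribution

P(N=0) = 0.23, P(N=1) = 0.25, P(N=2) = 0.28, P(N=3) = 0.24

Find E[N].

E[N] = Σ n·P(N=n)
 = 0·0.23 + 1·0.25 + 2·0.28 + 3·0.24
 = 0 + 0.25 + 0.56 + 0.72
 = 1.53

1.53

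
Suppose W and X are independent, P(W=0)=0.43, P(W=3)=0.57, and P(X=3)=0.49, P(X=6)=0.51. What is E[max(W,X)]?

4.53

E[max(W,X)] = Σ_w Σ_x max(w,x) · P(W=w)P(X=x)
 = 3·0.2107 + 6·0.2193 + 3·0.2793 + 6·0.2907
 = 0.6321 + 1.3158 + 0.8379 + 1.7442
 = 4.53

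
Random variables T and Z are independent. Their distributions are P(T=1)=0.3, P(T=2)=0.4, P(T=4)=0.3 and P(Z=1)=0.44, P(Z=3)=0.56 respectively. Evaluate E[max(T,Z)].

2.86

E[max(T,Z)] = Σ_t Σ_z max(t,z) · P(T=t)P(Z=z)
 = 1·0.132 + 3·0.168 + 2·0.176 + 3·0.224 + 4·0.132 + 4·0.168
 = 0.132 + 0.504 + 0.352 + 0.672 + 0.528 + 0.672
 = 2.86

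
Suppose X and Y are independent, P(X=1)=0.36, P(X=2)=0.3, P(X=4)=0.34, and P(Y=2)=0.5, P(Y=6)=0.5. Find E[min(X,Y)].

1.98

E[min(X,Y)] = Σ_x Σ_y min(x,y) · P(X=x)P(Y=y)
 = 1·0.18 + 1·0.18 + 2·0.15 + 2·0.15 + 2·0.17 + 4·0.17
 = 0.18 + 0.18 + 0.3 + 0.3 + 0.34 + 0.68
 = 1.98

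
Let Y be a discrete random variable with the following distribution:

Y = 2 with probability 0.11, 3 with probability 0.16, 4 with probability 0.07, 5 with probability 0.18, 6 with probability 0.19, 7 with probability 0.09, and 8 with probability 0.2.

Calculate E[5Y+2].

E[5Y+2] = Σ (5y+2)·P(Y=y)
 = 12·0.11 + 17·0.16 + 22·0.07 + 27·0.18 + 32·0.19 + 37·0.09 + 42·0.2
 = 1.32 + 2.72 + 1.54 + 4.86 + 6.08 + 3.33 + 8.4
 = 28.25

28.25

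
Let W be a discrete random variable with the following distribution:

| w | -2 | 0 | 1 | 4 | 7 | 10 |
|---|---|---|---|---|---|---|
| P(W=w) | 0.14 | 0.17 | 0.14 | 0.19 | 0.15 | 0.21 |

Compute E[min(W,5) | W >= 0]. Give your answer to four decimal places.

P(W >= 0) = 0.17 + 0.14 + 0.19 + 0.15 + 0.21 = 0.86.
E[min(W,5) | W >= 0] = [0·0.17 + 1·0.14 + 4·0.19 + 5·0.15 + 5·0.21] / 0.86
 = 2.7 / 0.86
 = 135/43

3.1395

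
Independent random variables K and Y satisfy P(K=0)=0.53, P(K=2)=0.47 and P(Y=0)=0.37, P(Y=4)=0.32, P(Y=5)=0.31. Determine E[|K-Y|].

E[|K-Y|] = Σ_k Σ_y |k-y| · P(K=k)P(Y=y)
 = 0·0.1961 + 4·0.1696 + 5·0.1643 + 2·0.1739 + 2·0.1504 + 3·0.1457
 = 0 + 0.6784 + 0.8215 + 0.3478 + 0.3008 + 0.4371
 = 2.5856

2.5856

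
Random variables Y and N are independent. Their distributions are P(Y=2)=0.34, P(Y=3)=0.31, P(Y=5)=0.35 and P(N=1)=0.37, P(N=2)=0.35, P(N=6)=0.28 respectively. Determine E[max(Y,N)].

4.0992

E[max(Y,N)] = Σ_y Σ_n max(y,n) · P(Y=y)P(N=n)
 = 2·0.1258 + 2·0.119 + 6·0.0952 + 3·0.1147 + 3·0.1085 + 6·0.0868 + 5·0.1295 + 5·0.1225 + 6·0.098
 = 0.2516 + 0.238 + 0.5712 + 0.3441 + 0.3255 + 0.5208 + 0.6475 + 0.6125 + 0.588
 = 4.0992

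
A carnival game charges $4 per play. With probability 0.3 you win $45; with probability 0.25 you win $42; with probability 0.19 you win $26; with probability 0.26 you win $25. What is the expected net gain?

31.44

E[payout] = 45·0.3 + 42·0.25 + 26·0.19 + 25·0.26
 = 13.5 + 10.5 + 4.94 + 6.5
 = 35.44
Net = 35.44 - 4 = 31.44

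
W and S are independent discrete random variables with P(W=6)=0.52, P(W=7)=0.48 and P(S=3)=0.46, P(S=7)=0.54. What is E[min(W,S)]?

4.8792

E[min(W,S)] = Σ_w Σ_s min(w,s) · P(W=w)P(S=s)
 = 3·0.2392 + 6·0.2808 + 3·0.2208 + 7·0.2592
 = 0.7176 + 1.6848 + 0.6624 + 1.8144
 = 4.8792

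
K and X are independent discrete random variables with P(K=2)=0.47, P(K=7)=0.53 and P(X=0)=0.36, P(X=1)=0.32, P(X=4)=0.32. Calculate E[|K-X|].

E[|K-X|] = Σ_k Σ_x |k-x| · P(K=k)P(X=x)
 = 2·0.1692 + 1·0.1504 + 2·0.1504 + 7·0.1908 + 6·0.1696 + 3·0.1696
 = 0.3384 + 0.1504 + 0.3008 + 1.3356 + 1.0176 + 0.5088
 = 3.6516

3.6516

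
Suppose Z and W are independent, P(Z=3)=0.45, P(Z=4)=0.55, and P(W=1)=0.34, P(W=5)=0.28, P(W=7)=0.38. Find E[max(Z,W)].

5.267

E[max(Z,W)] = Σ_z Σ_w max(z,w) · P(Z=z)P(W=w)
 = 3·0.153 + 5·0.126 + 7·0.171 + 4·0.187 + 5·0.154 + 7·0.209
 = 0.459 + 0.63 + 1.197 + 0.748 + 0.77 + 1.463
 = 5.267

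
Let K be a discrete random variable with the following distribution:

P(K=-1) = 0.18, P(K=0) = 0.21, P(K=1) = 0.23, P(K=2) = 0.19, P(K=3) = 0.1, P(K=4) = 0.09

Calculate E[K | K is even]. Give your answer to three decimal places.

P(K is even) = 0.21 + 0.19 + 0.09 = 0.49.
E[K | K is even] = [0·0.21 + 2·0.19 + 4·0.09] / 0.49
 = 0.74 / 0.49
 = 74/49

1.510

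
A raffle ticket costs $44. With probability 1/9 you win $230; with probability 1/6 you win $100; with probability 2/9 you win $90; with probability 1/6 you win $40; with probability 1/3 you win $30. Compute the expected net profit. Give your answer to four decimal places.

34.8889

E[payout] = 230·1/9 + 100·1/6 + 90·2/9 + 40·1/6 + 30·1/3
 = 230/9 + 50/3 + 20 + 20/3 + 10
 = 710/9
Net = 710/9 - 44 = 314/9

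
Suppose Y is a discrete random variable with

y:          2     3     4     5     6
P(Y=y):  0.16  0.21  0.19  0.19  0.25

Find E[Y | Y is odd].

3.95

P(Y is odd) = 0.21 + 0.19 = 0.4.
E[Y | Y is odd] = [3·0.21 + 5·0.19] / 0.4
 = 1.58 / 0.4
 = 79/20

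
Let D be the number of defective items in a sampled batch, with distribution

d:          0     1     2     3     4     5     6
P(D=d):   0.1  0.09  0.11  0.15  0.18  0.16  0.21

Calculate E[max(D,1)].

E[max(D,1)] = Σ max(d,1)·P(D=d)
 = 1·0.1 + 1·0.09 + 2·0.11 + 3·0.15 + 4·0.18 + 5·0.16 + 6·0.21
 = 0.1 + 0.09 + 0.22 + 0.45 + 0.72 + 0.8 + 1.26
 = 3.64

3.64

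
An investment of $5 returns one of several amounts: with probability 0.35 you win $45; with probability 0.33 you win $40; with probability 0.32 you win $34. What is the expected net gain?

34.83

E[payout] = 45·0.35 + 40·0.33 + 34·0.32
 = 15.75 + 13.2 + 10.88
 = 39.83
Net = 39.83 - 5 = 34.83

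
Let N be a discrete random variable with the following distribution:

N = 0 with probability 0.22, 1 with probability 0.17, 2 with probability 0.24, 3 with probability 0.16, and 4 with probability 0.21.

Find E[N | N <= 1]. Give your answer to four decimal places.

P(N <= 1) = 0.22 + 0.17 = 0.39.
E[N | N <= 1] = [0·0.22 + 1·0.17] / 0.39
 = 0.17 / 0.39
 = 17/39

0.4359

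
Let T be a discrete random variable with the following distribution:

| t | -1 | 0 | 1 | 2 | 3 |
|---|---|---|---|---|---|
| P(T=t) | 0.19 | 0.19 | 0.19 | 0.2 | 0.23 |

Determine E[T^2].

3.25

E[T^2] = Σ t^2·P(T=t)
 = 1·0.19 + 0·0.19 + 1·0.19 + 4·0.2 + 9·0.23
 = 0.19 + 0 + 0.19 + 0.8 + 2.07
 = 3.25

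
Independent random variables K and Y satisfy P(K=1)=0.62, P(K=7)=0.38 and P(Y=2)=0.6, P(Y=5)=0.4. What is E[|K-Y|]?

E[|K-Y|] = Σ_k Σ_y |k-y| · P(K=k)P(Y=y)
 = 1·0.372 + 4·0.248 + 5·0.228 + 2·0.152
 = 0.372 + 0.992 + 1.14 + 0.304
 = 2.808

2.808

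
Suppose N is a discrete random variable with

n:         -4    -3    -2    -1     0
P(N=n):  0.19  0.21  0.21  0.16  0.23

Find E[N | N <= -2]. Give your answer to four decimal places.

P(N <= -2) = 0.19 + 0.21 + 0.21 = 0.61.
E[N | N <= -2] = [(-4)·0.19 + (-3)·0.21 + (-2)·0.21] / 0.61
 = -1.81 / 0.61
 = -181/61

-2.9672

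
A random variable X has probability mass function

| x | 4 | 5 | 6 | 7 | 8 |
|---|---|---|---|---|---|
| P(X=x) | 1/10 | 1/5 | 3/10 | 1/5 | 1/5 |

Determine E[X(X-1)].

33.8

E[X(X-1)] = Σ x(x-1)·P(X=x)
 = 12·1/10 + 20·1/5 + 30·3/10 + 42·1/5 + 56·1/5
 = 6/5 + 4 + 9 + 42/5 + 56/5
 = 169/5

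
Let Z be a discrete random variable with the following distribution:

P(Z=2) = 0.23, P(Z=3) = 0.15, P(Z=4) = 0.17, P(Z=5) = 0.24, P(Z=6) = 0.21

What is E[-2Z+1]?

-7.1

E[-2Z+1] = Σ (-2z+1)·P(Z=z)
 = (-3)·0.23 + (-5)·0.15 + (-7)·0.17 + (-9)·0.24 + (-11)·0.21
 = (-0.69) + (-0.75) + (-1.19) + (-2.16) + (-2.31)
 = -7.1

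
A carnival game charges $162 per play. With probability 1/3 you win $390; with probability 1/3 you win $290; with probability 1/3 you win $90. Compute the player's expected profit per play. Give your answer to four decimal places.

E[payout] = 390·1/3 + 290·1/3 + 90·1/3
 = 130 + 290/3 + 30
 = 770/3
Net = 770/3 - 162 = 284/3

94.6667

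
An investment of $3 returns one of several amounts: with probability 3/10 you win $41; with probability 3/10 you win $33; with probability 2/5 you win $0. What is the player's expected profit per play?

E[payout] = 41·3/10 + 33·3/10 + 0·2/5
 = 123/10 + 99/10 + 0
 = 111/5
Net = 111/5 - 3 = 96/5

19.2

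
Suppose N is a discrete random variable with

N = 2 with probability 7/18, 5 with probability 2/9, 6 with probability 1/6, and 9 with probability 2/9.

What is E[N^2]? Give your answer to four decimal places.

E[N^2] = Σ n^2·P(N=n)
 = 4·7/18 + 25·2/9 + 36·1/6 + 81·2/9
 = 14/9 + 50/9 + 6 + 18
 = 280/9

31.1111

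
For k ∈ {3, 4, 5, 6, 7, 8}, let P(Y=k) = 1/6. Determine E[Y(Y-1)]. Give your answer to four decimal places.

27.6667

E[Y(Y-1)] = Σ y(y-1)·P(Y=y)
 = 6·1/6 + 12·1/6 + 20·1/6 + 30·1/6 + 42·1/6 + 56·1/6
 = 1 + 2 + 10/3 + 5 + 7 + 28/3
 = 83/3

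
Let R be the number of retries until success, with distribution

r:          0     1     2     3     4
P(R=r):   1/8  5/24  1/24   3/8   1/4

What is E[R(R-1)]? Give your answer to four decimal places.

5.3333

E[R(R-1)] = Σ r(r-1)·P(R=r)
 = 0·1/8 + 0·5/24 + 2·1/24 + 6·3/8 + 12·1/4
 = 0 + 0 + 1/12 + 9/4 + 3
 = 16/3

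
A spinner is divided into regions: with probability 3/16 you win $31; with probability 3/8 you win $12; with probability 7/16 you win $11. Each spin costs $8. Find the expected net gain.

E[payout] = 31·3/16 + 12·3/8 + 11·7/16
 = 93/16 + 9/2 + 77/16
 = 121/8
Net = 121/8 - 8 = 57/8

7.125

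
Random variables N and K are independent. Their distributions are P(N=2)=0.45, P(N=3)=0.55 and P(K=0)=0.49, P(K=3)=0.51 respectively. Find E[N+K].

E[N+K] = Σ_n Σ_k (n+k) · P(N=n)P(K=k)
 = 2·0.2205 + 5·0.2295 + 3·0.2695 + 6·0.2805
 = 0.441 + 1.1475 + 0.8085 + 1.683
 = 4.08

4.08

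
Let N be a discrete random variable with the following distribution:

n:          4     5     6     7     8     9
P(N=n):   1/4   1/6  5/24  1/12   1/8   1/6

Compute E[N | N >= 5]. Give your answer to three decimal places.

P(N >= 5) = 1/6 + 5/24 + 1/12 + 1/8 + 1/6 = 3/4.
E[N | N >= 5] = [5·1/6 + 6·5/24 + 7·1/12 + 8·1/8 + 9·1/6] / (3/4)
 = 31/6 / (3/4)
 = 62/9

6.889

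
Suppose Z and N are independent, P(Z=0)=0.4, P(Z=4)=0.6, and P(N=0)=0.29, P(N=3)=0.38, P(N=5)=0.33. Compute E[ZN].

6.696

E[ZN] = Σ_z Σ_n zn · P(Z=z)P(N=n)
 = 0·0.116 + 0·0.152 + 0·0.132 + 0·0.174 + 12·0.228 + 20·0.198
 = 0 + 0 + 0 + 0 + 2.736 + 3.96
 = 6.696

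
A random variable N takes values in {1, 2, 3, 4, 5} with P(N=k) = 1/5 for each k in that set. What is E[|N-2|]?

1.4

E[|N-2|] = Σ |n-2|·P(N=n)
 = 1·1/5 + 0·1/5 + 1·1/5 + 2·1/5 + 3·1/5
 = 1/5 + 0 + 1/5 + 2/5 + 3/5
 = 7/5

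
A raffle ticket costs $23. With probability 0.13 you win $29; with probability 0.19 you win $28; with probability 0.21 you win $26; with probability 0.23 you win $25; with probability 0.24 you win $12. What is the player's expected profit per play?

E[payout] = 29·0.13 + 28·0.19 + 26·0.21 + 25·0.23 + 12·0.24
 = 3.77 + 5.32 + 5.46 + 5.75 + 2.88
 = 23.18
Net = 23.18 - 23 = 0.18

0.18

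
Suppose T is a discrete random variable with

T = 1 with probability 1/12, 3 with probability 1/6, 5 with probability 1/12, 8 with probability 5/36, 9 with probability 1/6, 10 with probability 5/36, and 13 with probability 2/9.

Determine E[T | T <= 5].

3

P(T <= 5) = 1/12 + 1/6 + 1/12 = 1/3.
E[T | T <= 5] = [1·1/12 + 3·1/6 + 5·1/12] / (1/3)
 = 1 / (1/3)
 = 3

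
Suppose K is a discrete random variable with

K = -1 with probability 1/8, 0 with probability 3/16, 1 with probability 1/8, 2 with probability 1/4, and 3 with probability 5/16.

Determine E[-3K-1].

E[-3K-1] = Σ (-3k-1)·P(K=k)
 = 2·1/8 + (-1)·3/16 + (-4)·1/8 + (-7)·1/4 + (-10)·5/16
 = 1/4 + (-3/16) + (-1/2) + (-7/4) + (-25/8)
 = -85/16

-5.3125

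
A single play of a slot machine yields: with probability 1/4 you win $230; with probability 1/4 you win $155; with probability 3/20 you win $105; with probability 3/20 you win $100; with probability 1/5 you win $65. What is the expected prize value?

140

E[payout] = 230·1/4 + 155·1/4 + 105·3/20 + 100·3/20 + 65·1/5
 = 115/2 + 155/4 + 63/4 + 15 + 13
 = 140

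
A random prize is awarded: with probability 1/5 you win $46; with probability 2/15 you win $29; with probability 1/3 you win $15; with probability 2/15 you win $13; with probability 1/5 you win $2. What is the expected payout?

E[payout] = 46·1/5 + 29·2/15 + 15·1/3 + 13·2/15 + 2·1/5
 = 46/5 + 58/15 + 5 + 26/15 + 2/5
 = 101/5

20.2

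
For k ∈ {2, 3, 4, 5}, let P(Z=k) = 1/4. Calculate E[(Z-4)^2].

E[(Z-4)^2] = Σ (z-4)^2·P(Z=z)
 = 4·1/4 + 1·1/4 + 0·1/4 + 1·1/4
 = 1 + 1/4 + 0 + 1/4
 = 3/2

1.5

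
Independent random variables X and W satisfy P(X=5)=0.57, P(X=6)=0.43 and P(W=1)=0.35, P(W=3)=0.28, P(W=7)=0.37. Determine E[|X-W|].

2.8118

E[|X-W|] = Σ_x Σ_w |x-w| · P(X=x)P(W=w)
 = 4·0.1995 + 2·0.1596 + 2·0.2109 + 5·0.1505 + 3·0.1204 + 1·0.1591
 = 0.798 + 0.3192 + 0.4218 + 0.7525 + 0.3612 + 0.1591
 = 2.8118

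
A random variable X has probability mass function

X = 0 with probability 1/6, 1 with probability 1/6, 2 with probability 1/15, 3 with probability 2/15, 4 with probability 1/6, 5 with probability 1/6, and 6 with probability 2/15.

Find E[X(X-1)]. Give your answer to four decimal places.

E[X(X-1)] = Σ x(x-1)·P(X=x)
 = 0·1/6 + 0·1/6 + 2·1/15 + 6·2/15 + 12·1/6 + 20·1/6 + 30·2/15
 = 0 + 0 + 2/15 + 4/5 + 2 + 10/3 + 4
 = 154/15

10.2667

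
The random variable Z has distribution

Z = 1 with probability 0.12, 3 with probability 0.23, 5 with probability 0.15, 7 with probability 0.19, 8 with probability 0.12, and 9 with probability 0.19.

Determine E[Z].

E[Z] = Σ z·P(Z=z)
 = 1·0.12 + 3·0.23 + 5·0.15 + 7·0.19 + 8·0.12 + 9·0.19
 = 0.12 + 0.69 + 0.75 + 1.33 + 0.96 + 1.71
 = 5.56

5.56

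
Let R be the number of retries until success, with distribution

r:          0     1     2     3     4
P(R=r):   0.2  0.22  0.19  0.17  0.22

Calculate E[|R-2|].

1.23

E[|R-2|] = Σ |r-2|·P(R=r)
 = 2·0.2 + 1·0.22 + 0·0.19 + 1·0.17 + 2·0.22
 = 0.4 + 0.22 + 0 + 0.17 + 0.44
 = 1.23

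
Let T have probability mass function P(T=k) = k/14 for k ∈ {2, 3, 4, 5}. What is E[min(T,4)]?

3.5

E[min(T,4)] = Σ min(t,4)·P(T=t)
 = 2·1/7 + 3·3/14 + 4·2/7 + 4·5/14
 = 2/7 + 9/14 + 8/7 + 10/7
 = 7/2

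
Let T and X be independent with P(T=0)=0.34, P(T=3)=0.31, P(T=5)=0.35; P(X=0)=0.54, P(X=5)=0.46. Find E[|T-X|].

2.5144

E[|T-X|] = Σ_t Σ_x |t-x| · P(T=t)P(X=x)
 = 0·0.1836 + 5·0.1564 + 3·0.1674 + 2·0.1426 + 5·0.189 + 0·0.161
 = 0 + 0.782 + 0.5022 + 0.2852 + 0.945 + 0
 = 2.5144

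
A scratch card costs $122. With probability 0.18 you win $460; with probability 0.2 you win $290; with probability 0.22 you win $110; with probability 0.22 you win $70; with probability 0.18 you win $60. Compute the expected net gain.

E[payout] = 460·0.18 + 290·0.2 + 110·0.22 + 70·0.22 + 60·0.18
 = 82.8 + 58 + 24.2 + 15.4 + 10.8
 = 191.2
Net = 191.2 - 122 = 69.2

69.2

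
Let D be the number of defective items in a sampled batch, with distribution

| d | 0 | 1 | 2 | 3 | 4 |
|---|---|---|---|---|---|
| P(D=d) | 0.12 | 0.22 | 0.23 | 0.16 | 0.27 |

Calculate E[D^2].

6.9

E[D^2] = Σ d^2·P(D=d)
 = 0·0.12 + 1·0.22 + 4·0.23 + 9·0.16 + 16·0.27
 = 0 + 0.22 + 0.92 + 1.44 + 4.32
 = 6.9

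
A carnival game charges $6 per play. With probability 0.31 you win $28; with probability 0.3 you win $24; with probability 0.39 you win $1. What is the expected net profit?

10.27

E[payout] = 28·0.31 + 24·0.3 + 1·0.39
 = 8.68 + 7.2 + 0.39
 = 16.27
Net = 16.27 - 6 = 10.27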